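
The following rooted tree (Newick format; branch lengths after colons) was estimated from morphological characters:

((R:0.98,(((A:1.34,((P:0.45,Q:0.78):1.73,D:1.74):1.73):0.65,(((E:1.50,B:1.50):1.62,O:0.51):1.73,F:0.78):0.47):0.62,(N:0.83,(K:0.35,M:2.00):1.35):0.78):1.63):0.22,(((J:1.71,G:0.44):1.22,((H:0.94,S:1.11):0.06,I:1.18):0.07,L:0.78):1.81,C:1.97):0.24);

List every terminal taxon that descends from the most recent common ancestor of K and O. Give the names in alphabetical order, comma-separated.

A, B, D, E, F, K, M, N, O, P, Q

Tracing K: it sits inside (K,M).
Tracing O: it sits inside ((E,B),O).
The smallest clade enclosing both is (((A,((P,Q),D)),(((E,B),O),F)),(N,(K,M))); the answer is its 11 terminal taxa in alphabetical order.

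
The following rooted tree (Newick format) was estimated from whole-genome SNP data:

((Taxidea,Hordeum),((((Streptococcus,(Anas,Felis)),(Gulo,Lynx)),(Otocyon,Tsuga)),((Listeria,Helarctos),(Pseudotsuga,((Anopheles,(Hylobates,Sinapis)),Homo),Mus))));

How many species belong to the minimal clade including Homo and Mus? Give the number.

6

The MRCA of Homo and Mus is the node subtending (Pseudotsuga,((Anopheles,(Hylobates,Sinapis)),Homo),Mus).
That clade contains 6 terminal taxa: Anopheles, Homo, Hylobates, Mus, Pseudotsuga, Sinapis.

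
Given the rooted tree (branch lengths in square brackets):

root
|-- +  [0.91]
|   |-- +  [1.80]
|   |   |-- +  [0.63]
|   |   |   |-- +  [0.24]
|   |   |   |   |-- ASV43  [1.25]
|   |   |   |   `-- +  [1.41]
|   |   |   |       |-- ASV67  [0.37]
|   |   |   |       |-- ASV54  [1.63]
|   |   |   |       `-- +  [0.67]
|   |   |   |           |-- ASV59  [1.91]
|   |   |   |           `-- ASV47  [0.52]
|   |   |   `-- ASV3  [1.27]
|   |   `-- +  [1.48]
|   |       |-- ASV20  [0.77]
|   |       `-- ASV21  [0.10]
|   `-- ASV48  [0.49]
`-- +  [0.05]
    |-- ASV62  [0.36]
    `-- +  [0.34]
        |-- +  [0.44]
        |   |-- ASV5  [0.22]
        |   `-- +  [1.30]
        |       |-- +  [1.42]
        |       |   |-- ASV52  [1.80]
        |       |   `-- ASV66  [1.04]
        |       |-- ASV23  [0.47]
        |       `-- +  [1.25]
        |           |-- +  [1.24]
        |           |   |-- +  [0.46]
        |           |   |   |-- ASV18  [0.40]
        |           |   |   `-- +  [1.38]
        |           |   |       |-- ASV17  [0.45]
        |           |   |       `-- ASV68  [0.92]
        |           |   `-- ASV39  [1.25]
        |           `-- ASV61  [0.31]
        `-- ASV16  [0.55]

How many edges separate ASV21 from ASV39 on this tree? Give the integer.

The MRCA of ASV21 and ASV39 is the root of the tree.
From ASV21 up to that node: 4 branches. From ASV39 up to the same node: 7 branches. Total: 4 + 7 = 11.

11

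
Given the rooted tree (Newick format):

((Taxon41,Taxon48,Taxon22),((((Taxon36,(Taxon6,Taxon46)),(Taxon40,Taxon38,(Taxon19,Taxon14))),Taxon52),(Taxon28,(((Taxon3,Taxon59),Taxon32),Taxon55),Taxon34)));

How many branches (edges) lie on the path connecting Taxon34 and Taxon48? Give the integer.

The MRCA of Taxon34 and Taxon48 is the root of the tree.
From Taxon34 up to that node: 3 branches. From Taxon48 up to the same node: 2 branches. Total: 3 + 2 = 5.

5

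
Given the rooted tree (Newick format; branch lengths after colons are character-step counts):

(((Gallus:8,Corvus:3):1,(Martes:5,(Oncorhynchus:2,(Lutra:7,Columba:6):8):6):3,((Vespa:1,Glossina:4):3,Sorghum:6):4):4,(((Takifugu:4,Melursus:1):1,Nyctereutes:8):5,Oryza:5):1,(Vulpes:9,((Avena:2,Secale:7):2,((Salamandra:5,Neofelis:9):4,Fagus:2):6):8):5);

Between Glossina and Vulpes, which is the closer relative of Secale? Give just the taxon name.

The MRCA of Secale and Vulpes subtends (Vulpes,((Avena,Secale),((Salamandra,Neofelis),Fagus))) (6 taxa).
The MRCA of Secale and Glossina is the root, subtending the entire tree (19 taxa).
The first is nested inside the second, so Secale shares a more recent common ancestor with Vulpes.

Vulpes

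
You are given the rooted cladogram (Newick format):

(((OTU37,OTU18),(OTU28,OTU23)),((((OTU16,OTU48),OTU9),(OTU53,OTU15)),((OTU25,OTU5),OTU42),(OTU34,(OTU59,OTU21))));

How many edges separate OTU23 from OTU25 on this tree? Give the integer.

The MRCA of OTU23 and OTU25 is the root of the tree.
From OTU23 up to that node: 3 branches. From OTU25 up to the same node: 4 branches. Total: 3 + 4 = 7.

7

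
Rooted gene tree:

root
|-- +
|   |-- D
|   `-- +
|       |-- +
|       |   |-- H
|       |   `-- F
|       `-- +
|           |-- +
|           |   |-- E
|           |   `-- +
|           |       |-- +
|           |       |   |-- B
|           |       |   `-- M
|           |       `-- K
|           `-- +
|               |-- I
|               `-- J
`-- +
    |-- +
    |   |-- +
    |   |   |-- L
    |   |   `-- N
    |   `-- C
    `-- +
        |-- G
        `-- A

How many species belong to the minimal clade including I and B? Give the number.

The MRCA of I and B is the node subtending ((E,((B,M),K)),(I,J)).
That clade contains 6 terminal taxa: B, E, I, J, K, M.

6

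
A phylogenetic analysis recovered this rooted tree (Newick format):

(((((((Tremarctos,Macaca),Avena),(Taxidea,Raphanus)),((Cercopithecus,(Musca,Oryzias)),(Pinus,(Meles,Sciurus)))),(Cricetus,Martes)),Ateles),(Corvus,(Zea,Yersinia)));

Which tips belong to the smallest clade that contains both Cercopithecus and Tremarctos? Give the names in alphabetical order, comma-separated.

Avena, Cercopithecus, Macaca, Meles, Musca, Oryzias, Pinus, Raphanus, Sciurus, Taxidea, Tremarctos

Tracing Cercopithecus: it sits inside (Cercopithecus,(Musca,Oryzias)).
Tracing Tremarctos: it sits inside (Tremarctos,Macaca).
The smallest clade enclosing both is ((((Tremarctos,Macaca),Avena),(Taxidea,Raphanus)),((Cercopithecus,(Musca,Oryzias)),(Pinus,(Meles,Sciurus)))); the answer is its 11 terminal taxa in alphabetical order.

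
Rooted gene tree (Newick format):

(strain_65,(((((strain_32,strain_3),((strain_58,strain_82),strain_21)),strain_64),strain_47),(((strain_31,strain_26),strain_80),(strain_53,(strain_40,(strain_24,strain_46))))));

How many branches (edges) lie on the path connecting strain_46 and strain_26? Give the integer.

7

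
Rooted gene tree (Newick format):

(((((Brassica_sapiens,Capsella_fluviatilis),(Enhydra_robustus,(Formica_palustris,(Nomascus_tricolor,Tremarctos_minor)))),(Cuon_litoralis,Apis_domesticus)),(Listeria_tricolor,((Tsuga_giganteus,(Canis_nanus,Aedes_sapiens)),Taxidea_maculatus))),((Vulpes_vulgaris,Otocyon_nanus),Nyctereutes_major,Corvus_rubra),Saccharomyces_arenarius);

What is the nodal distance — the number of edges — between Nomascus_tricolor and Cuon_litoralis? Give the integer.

7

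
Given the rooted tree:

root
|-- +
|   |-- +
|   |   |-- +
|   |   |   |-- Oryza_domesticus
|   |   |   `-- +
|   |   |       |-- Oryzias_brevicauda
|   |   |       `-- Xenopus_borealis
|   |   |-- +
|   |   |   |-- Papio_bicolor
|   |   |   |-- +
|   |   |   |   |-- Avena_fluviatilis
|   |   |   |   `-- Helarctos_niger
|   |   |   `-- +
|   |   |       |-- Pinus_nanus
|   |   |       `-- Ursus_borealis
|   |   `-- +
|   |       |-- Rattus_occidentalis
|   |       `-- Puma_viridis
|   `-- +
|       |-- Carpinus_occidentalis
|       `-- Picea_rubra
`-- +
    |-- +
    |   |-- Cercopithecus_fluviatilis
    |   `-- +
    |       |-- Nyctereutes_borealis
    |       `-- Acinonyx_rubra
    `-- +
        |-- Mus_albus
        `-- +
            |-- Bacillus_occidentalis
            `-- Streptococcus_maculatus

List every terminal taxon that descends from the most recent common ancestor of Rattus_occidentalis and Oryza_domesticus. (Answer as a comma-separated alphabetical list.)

Tracing Rattus_occidentalis: it sits inside (Rattus_occidentalis,Puma_viridis).
Tracing Oryza_domesticus: it sits inside (Oryza_domesticus,(Oryzias_brevicauda,Xenopus_borealis)).
The smallest clade enclosing both is ((Oryza_domesticus,(Oryzias_brevicauda,Xenopus_borealis)),(Papio_bicolor,(Avena_fluviatilis,Helarctos_niger),(Pinus_nanus,Ursus_borealis)),(Rattus_occidentalis,Puma_viridis)); the answer is its 10 terminal taxa in alphabetical order.

Avena_fluviatilis, Helarctos_niger, Oryza_domesticus, Oryzias_brevicauda, Papio_bicolor, Pinus_nanus, Puma_viridis, Rattus_occidentalis, Ursus_borealis, Xenopus_borealis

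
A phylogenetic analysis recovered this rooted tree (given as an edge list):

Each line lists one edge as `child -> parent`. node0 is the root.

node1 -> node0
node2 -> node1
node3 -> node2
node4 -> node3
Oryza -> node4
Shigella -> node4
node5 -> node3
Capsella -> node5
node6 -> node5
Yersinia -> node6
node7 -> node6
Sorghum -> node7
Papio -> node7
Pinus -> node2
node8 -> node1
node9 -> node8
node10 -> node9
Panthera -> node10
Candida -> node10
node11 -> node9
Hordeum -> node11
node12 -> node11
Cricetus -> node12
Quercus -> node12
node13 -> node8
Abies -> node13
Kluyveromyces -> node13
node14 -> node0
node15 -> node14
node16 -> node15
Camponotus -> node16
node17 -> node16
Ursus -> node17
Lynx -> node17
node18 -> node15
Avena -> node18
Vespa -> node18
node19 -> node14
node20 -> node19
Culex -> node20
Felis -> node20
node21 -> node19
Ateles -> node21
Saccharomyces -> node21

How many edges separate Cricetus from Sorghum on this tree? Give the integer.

11

The MRCA of Cricetus and Sorghum is the node subtending ((((Oryza,Shigella),(Capsella,(Yersinia,(Sorghum,Papio)))),Pinus),(((Panthera,Candida),(Hordeum,(Cricetus,Quercus))),(Abies,Kluyveromyces))).
From Cricetus up to that node: 5 branches. From Sorghum up to the same node: 6 branches. Total: 5 + 6 = 11.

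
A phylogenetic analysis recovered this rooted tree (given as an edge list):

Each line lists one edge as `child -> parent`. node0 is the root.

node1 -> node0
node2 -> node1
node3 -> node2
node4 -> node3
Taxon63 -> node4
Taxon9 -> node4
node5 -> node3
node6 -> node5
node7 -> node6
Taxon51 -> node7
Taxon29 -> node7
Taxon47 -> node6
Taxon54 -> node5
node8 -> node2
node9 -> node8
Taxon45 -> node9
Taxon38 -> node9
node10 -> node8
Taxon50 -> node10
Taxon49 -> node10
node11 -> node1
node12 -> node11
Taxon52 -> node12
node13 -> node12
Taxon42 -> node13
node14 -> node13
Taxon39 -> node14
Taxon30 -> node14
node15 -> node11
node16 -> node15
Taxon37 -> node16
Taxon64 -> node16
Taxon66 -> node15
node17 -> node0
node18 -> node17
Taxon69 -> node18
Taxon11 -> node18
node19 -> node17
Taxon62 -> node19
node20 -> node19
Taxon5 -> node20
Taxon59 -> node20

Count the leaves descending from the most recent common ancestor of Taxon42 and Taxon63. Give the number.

The MRCA of Taxon42 and Taxon63 is the node subtending ((((Taxon63,Taxon9),(((Taxon51,Taxon29),Taxon47),Taxon54)),((Taxon45,Taxon38),(Taxon50,Taxon49))),((Taxon52,(Taxon42,(Taxon39,Taxon30))),((Taxon37,Taxon64),Taxon66))).
That clade contains 17 terminal taxa: Taxon29, Taxon30, Taxon37, Taxon38, Taxon39, Taxon42, Taxon45, Taxon47, Taxon49, Taxon50, Taxon51, Taxon52, Taxon54, Taxon63, Taxon64, Taxon66, Taxon9.

17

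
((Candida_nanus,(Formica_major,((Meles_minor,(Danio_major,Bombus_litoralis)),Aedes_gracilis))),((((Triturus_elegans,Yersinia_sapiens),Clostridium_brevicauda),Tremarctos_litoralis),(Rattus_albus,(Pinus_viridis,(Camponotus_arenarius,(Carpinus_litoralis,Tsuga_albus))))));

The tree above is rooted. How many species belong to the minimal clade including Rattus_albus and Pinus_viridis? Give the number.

The MRCA of Rattus_albus and Pinus_viridis is the node subtending (Rattus_albus,(Pinus_viridis,(Camponotus_arenarius,(Carpinus_litoralis,Tsuga_albus)))).
That clade contains 5 terminal taxa: Camponotus_arenarius, Carpinus_litoralis, Pinus_viridis, Rattus_albus, Tsuga_albus.

5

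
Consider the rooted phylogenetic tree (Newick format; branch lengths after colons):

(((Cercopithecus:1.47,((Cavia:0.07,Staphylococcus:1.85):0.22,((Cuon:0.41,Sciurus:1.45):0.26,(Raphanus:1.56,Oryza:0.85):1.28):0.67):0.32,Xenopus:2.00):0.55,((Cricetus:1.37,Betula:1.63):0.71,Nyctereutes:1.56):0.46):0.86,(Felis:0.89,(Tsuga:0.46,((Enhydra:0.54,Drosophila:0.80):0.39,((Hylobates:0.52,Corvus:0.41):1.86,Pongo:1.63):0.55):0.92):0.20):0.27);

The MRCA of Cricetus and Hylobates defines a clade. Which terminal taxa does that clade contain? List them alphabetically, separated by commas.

Betula, Cavia, Cercopithecus, Corvus, Cricetus, Cuon, Drosophila, Enhydra, Felis, Hylobates, Nyctereutes, Oryza, Pongo, Raphanus, Sciurus, Staphylococcus, Tsuga, Xenopus

Tracing Cricetus: it sits inside (Cricetus,Betula).
Tracing Hylobates: it sits inside (Hylobates,Corvus).
The smallest clade enclosing both is the whole tree (their MRCA is the root), so the answer is all 18 tips in alphabetical order.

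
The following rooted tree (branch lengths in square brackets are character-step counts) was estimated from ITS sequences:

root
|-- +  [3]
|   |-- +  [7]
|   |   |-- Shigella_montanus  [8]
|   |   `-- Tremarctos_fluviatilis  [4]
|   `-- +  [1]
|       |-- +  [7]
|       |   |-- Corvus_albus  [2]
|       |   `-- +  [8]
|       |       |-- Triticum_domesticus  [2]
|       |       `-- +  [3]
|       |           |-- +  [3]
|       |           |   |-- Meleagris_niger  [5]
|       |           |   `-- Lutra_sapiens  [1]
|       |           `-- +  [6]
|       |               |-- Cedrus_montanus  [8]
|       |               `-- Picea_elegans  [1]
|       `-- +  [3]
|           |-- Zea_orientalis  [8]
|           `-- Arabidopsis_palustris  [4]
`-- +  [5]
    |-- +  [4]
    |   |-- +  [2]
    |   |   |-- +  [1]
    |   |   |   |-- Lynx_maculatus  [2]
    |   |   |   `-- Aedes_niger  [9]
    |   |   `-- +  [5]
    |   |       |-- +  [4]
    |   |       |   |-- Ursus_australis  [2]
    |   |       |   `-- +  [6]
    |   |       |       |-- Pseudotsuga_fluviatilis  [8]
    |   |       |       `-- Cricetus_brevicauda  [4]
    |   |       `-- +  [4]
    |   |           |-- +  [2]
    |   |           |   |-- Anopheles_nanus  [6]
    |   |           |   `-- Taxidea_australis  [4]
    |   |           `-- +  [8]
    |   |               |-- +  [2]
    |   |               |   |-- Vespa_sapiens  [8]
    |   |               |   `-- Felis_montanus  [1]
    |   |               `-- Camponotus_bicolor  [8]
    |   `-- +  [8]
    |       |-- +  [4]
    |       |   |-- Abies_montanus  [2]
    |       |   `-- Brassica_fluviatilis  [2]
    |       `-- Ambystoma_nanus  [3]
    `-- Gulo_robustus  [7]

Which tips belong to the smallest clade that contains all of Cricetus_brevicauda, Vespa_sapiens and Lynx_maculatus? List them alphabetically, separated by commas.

Aedes_niger, Anopheles_nanus, Camponotus_bicolor, Cricetus_brevicauda, Felis_montanus, Lynx_maculatus, Pseudotsuga_fluviatilis, Taxidea_australis, Ursus_australis, Vespa_sapiens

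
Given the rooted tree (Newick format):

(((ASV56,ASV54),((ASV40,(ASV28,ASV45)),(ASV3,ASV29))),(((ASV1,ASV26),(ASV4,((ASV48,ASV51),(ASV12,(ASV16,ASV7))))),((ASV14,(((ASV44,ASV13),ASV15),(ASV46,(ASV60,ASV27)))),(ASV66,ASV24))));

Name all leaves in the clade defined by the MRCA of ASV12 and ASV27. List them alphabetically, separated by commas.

ASV1, ASV12, ASV13, ASV14, ASV15, ASV16, ASV24, ASV26, ASV27, ASV4, ASV44, ASV46, ASV48, ASV51, ASV60, ASV66, ASV7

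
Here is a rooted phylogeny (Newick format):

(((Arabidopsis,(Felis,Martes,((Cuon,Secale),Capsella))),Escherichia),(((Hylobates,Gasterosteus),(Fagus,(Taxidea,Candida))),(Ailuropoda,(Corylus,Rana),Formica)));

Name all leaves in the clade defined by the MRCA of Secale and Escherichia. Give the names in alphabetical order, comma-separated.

Arabidopsis, Capsella, Cuon, Escherichia, Felis, Martes, Secale

Tracing Secale: it sits inside (Cuon,Secale).
Tracing Escherichia: it sits inside ((Arabidopsis,(Felis,Martes,((Cuon,Secale),Capsella))),Escherichia).
The smallest clade enclosing both is ((Arabidopsis,(Felis,Martes,((Cuon,Secale),Capsella))),Escherichia); the answer is its 7 terminal taxa in alphabetical order.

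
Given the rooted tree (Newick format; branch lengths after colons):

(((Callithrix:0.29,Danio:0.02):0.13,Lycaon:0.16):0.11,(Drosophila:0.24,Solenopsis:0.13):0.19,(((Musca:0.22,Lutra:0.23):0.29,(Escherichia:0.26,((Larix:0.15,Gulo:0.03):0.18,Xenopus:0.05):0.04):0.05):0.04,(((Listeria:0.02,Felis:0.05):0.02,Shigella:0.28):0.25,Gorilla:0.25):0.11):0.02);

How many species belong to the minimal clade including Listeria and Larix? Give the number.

10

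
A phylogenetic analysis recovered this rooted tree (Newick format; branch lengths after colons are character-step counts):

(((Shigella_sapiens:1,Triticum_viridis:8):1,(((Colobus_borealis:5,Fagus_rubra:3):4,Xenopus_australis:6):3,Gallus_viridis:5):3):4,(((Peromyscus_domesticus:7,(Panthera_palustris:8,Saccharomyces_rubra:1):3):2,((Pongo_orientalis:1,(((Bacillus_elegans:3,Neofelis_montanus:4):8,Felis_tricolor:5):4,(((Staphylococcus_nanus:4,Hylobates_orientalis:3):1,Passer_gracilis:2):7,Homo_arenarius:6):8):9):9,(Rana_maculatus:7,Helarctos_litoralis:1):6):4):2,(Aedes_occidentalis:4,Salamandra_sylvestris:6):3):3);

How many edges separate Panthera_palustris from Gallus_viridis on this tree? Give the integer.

The MRCA of Panthera_palustris and Gallus_viridis is the root of the tree.
From Panthera_palustris up to that node: 5 branches. From Gallus_viridis up to the same node: 3 branches. Total: 5 + 3 = 8.

8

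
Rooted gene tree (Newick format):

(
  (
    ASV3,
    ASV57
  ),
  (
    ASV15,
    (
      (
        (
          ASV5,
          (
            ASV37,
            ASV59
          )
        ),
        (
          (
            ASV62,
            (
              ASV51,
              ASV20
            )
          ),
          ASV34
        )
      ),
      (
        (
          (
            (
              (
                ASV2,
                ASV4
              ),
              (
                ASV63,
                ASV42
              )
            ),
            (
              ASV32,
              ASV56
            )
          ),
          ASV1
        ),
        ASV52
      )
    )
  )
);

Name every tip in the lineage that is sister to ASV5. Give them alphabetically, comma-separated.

ASV37, ASV59

ASV5 attaches to the tree at the node subtending (ASV5,(ASV37,ASV59)).
The other lineage descending from that same node — the sister group — is (ASV37,ASV59); its 2 tips in alphabetical order are the answer.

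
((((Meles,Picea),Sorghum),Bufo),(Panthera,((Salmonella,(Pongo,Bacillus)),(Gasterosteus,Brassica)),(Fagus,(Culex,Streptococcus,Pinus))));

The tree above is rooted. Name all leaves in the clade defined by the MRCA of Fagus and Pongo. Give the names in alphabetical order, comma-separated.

Bacillus, Brassica, Culex, Fagus, Gasterosteus, Panthera, Pinus, Pongo, Salmonella, Streptococcus

Tracing Fagus: it sits inside (Fagus,(Culex,Streptococcus,Pinus)).
Tracing Pongo: it sits inside (Pongo,Bacillus).
The smallest clade enclosing both is (Panthera,((Salmonella,(Pongo,Bacillus)),(Gasterosteus,Brassica)),(Fagus,(Culex,Streptococcus,Pinus))); the answer is its 10 terminal taxa in alphabetical order.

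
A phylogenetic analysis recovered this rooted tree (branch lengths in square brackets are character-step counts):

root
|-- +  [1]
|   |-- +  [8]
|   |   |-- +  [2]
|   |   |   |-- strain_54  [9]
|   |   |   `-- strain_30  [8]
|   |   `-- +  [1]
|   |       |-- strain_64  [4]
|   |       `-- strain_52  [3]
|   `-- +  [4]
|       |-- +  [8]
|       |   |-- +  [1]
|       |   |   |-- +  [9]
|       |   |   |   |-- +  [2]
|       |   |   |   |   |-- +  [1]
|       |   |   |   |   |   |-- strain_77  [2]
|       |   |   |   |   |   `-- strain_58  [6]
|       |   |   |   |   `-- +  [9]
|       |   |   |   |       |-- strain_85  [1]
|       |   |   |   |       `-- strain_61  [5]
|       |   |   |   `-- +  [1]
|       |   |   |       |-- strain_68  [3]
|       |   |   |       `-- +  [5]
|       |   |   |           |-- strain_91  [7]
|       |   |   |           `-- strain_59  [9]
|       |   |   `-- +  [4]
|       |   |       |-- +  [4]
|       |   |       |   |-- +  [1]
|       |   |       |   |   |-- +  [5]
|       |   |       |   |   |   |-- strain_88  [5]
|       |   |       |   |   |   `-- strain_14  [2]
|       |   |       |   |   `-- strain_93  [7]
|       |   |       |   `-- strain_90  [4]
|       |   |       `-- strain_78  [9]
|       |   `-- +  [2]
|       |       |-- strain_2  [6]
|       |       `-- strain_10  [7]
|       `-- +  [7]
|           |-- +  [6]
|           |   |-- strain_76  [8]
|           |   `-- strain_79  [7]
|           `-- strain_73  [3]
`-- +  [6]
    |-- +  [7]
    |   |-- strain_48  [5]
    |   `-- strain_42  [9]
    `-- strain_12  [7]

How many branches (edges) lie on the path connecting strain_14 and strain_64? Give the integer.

11

The MRCA of strain_14 and strain_64 is the node subtending (((strain_54,strain_30),(strain_64,strain_52)),((((((strain_77,strain_58),(strain_85,strain_61)),(strain_68,(strain_91,strain_59))),((((strain_88,strain_14),strain_93),strain_90),strain_78)),(strain_2,strain_10)),((strain_76,strain_79),strain_73))).
From strain_14 up to that node: 8 branches. From strain_64 up to the same node: 3 branches. Total: 8 + 3 = 11.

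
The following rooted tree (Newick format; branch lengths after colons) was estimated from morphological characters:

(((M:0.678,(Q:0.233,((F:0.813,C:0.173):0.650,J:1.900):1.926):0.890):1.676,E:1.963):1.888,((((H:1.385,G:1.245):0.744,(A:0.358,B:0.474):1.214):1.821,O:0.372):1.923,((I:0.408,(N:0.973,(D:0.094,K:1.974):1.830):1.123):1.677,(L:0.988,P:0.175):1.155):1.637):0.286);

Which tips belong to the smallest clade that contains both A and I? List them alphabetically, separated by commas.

Tracing A: it sits inside (A,B).
Tracing I: it sits inside (I,(N,(D,K))).
The smallest clade enclosing both is ((((H,G),(A,B)),O),((I,(N,(D,K))),(L,P))); the answer is its 11 terminal taxa in alphabetical order.

A, B, D, G, H, I, K, L, N, O, P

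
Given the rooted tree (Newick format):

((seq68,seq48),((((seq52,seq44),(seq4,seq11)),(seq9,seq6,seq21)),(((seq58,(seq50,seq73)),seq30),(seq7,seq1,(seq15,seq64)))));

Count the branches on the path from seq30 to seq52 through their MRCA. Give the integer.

The MRCA of seq30 and seq52 is the node subtending ((((seq52,seq44),(seq4,seq11)),(seq9,seq6,seq21)),(((seq58,(seq50,seq73)),seq30),(seq7,seq1,(seq15,seq64)))).
From seq30 up to that node: 3 branches. From seq52 up to the same node: 4 branches. Total: 3 + 4 = 7.

7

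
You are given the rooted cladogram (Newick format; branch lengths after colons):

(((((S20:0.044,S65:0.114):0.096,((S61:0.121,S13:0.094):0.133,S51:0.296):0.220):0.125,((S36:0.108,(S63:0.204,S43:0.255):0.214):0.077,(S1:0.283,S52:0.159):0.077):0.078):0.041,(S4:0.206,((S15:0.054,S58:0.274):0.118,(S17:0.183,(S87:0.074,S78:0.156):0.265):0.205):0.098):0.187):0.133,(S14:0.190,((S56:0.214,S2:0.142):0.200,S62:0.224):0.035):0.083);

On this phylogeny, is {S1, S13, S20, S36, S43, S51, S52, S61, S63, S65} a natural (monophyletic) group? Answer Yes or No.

The most recent common ancestor of these taxa subtends (((S20,S65),((S61,S13),S51)),((S36,(S63,S43)),(S1,S52))).
That clade has exactly 10 tips — every listed taxon and nothing else — so the group is monophyletic.

Yes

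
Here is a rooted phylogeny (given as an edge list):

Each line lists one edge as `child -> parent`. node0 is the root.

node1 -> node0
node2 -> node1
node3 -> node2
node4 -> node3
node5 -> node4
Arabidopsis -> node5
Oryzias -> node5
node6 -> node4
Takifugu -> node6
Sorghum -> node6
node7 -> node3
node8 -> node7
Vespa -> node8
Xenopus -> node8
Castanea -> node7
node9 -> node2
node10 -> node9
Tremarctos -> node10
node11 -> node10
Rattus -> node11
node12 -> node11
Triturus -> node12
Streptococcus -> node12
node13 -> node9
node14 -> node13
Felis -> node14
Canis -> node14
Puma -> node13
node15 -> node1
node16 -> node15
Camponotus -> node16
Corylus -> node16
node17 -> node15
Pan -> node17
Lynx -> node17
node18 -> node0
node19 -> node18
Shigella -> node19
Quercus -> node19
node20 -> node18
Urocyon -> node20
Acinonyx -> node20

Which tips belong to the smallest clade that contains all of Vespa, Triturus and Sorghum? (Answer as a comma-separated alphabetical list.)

Tracing Vespa: it sits inside (Vespa,Xenopus).
Tracing Triturus: it sits inside (Triturus,Streptococcus).
Tracing Sorghum: it sits inside (Takifugu,Sorghum).
The smallest clade enclosing all 3 is ((((Arabidopsis,Oryzias),(Takifugu,Sorghum)),((Vespa,Xenopus),Castanea)),((Tremarctos,(Rattus,(Triturus,Streptococcus))),((Felis,Canis),Puma))); the answer is its 14 terminal taxa in alphabetical order.

Arabidopsis, Canis, Castanea, Felis, Oryzias, Puma, Rattus, Sorghum, Streptococcus, Takifugu, Tremarctos, Triturus, Vespa, Xenopus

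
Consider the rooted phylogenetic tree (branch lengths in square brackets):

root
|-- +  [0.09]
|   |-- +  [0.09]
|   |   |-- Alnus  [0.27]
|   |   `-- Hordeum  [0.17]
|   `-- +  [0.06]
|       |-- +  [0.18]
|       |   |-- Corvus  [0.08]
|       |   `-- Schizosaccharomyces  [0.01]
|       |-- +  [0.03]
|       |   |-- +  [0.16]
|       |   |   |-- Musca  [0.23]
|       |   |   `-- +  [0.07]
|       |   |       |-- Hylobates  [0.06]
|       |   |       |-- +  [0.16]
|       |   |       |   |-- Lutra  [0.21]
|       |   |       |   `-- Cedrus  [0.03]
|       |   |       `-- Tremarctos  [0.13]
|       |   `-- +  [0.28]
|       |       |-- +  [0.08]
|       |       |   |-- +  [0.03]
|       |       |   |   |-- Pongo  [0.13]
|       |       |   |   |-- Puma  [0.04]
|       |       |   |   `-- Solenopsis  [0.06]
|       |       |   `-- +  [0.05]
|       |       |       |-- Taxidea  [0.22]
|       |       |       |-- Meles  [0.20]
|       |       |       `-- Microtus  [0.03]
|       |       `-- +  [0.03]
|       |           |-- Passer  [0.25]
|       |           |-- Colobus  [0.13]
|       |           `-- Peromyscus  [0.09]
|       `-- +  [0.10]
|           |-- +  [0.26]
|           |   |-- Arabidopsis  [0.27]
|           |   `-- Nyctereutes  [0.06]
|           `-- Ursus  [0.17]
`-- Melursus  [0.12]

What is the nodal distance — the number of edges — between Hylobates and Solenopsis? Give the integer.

The MRCA of Hylobates and Solenopsis is the node subtending ((Musca,(Hylobates,(Lutra,Cedrus),Tremarctos)),(((Pongo,Puma,Solenopsis),(Taxidea,Meles,Microtus)),(Passer,Colobus,Peromyscus))).
From Hylobates up to that node: 3 branches. From Solenopsis up to the same node: 4 branches. Total: 3 + 4 = 7.

7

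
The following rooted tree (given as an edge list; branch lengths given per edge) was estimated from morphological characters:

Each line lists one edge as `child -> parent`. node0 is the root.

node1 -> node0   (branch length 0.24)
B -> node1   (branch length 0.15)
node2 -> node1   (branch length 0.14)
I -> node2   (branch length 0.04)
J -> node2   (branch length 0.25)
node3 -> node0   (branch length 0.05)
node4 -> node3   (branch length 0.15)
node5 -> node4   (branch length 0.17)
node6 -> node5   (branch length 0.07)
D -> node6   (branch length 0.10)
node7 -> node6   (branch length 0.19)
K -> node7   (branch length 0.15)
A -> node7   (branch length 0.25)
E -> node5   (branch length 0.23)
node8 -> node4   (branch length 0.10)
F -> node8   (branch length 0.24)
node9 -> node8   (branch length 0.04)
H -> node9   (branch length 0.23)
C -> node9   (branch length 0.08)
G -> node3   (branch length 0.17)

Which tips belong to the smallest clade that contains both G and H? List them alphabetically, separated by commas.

Tracing G: it sits inside ((((D,(K,A)),E),(F,(H,C))),G).
Tracing H: it sits inside (H,C).
The smallest clade enclosing both is ((((D,(K,A)),E),(F,(H,C))),G); the answer is its 8 terminal taxa in alphabetical order.

A, C, D, E, F, G, H, K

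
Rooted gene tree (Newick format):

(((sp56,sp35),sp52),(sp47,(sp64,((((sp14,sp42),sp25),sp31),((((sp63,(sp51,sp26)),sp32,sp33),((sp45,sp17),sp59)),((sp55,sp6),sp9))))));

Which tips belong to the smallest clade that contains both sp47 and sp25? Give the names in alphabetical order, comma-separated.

Tracing sp47: it sits inside (sp47,(sp64,((((sp14,sp42),sp25),sp31),((((sp63,(sp51,sp26)),sp32,sp33),((sp45,sp17),sp59)),((sp55,sp6),sp9))))).
Tracing sp25: it sits inside ((sp14,sp42),sp25).
The smallest clade enclosing both is (sp47,(sp64,((((sp14,sp42),sp25),sp31),((((sp63,(sp51,sp26)),sp32,sp33),((sp45,sp17),sp59)),((sp55,sp6),sp9))))); the answer is its 17 terminal taxa in alphabetical order.

sp14, sp17, sp25, sp26, sp31, sp32, sp33, sp42, sp45, sp47, sp51, sp55, sp59, sp6, sp63, sp64, sp9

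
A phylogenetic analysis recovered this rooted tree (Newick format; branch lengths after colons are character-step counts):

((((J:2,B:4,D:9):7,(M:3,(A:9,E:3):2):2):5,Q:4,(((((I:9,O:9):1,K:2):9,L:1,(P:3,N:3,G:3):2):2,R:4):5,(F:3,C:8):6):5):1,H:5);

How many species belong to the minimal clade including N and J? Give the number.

17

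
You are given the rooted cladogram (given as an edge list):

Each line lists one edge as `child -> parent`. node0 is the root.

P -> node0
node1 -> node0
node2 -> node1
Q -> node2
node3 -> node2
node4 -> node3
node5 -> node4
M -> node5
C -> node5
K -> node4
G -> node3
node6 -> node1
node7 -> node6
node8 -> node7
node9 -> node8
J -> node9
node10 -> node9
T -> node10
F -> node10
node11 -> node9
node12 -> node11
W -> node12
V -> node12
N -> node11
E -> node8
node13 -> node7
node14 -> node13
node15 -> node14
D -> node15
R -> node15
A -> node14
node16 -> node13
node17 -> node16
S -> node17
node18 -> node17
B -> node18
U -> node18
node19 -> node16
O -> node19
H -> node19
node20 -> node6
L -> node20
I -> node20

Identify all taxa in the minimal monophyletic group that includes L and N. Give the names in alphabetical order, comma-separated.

Tracing L: it sits inside (L,I).
Tracing N: it sits inside ((W,V),N).
The smallest clade enclosing both is ((((J,(T,F),((W,V),N)),E),(((D,R),A),((S,(B,U)),(O,H)))),(L,I)); the answer is its 17 terminal taxa in alphabetical order.

A, B, D, E, F, H, I, J, L, N, O, R, S, T, U, V, W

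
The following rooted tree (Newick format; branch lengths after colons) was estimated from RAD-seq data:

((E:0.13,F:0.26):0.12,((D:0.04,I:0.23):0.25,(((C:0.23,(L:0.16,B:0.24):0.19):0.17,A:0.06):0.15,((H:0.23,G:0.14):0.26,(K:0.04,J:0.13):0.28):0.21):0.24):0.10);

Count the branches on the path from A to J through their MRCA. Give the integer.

5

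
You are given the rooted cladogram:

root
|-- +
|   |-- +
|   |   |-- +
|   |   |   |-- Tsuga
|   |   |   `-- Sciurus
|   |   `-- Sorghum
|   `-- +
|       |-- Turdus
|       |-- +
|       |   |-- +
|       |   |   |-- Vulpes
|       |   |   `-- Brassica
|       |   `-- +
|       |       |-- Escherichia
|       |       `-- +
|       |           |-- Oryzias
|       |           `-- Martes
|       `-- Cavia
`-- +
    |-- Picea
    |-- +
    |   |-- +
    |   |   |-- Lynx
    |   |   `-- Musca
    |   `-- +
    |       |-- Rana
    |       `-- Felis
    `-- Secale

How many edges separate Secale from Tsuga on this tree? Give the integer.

The MRCA of Secale and Tsuga is the root of the tree.
From Secale up to that node: 2 branches. From Tsuga up to the same node: 4 branches. Total: 2 + 4 = 6.

6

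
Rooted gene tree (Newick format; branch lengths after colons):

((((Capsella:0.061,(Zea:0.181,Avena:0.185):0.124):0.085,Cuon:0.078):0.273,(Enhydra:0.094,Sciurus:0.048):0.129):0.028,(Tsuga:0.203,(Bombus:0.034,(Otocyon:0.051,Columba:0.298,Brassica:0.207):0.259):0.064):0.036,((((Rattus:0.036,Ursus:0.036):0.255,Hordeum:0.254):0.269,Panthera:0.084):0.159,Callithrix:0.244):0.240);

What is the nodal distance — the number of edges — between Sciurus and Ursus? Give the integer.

The MRCA of Sciurus and Ursus is the root of the tree.
From Sciurus up to that node: 3 branches. From Ursus up to the same node: 5 branches. Total: 3 + 5 = 8.

8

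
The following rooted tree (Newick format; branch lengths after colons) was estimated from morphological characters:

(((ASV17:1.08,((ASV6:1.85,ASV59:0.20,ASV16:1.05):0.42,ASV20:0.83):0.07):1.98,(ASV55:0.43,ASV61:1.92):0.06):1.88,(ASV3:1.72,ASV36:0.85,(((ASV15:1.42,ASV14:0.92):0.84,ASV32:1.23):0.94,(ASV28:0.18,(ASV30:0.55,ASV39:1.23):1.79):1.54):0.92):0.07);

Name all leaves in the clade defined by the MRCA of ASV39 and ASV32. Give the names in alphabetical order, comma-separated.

ASV14, ASV15, ASV28, ASV30, ASV32, ASV39

Tracing ASV39: it sits inside (ASV30,ASV39).
Tracing ASV32: it sits inside ((ASV15,ASV14),ASV32).
The smallest clade enclosing both is (((ASV15,ASV14),ASV32),(ASV28,(ASV30,ASV39))); the answer is its 6 terminal taxa in alphabetical order.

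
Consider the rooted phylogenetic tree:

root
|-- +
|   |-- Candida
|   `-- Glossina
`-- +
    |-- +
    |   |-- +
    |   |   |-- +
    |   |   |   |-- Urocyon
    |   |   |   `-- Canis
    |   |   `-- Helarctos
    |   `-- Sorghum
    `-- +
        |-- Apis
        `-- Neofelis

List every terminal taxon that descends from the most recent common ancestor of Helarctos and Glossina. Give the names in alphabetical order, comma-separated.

Tracing Helarctos: it sits inside ((Urocyon,Canis),Helarctos).
Tracing Glossina: it sits inside (Candida,Glossina).
The smallest clade enclosing both is the whole tree (their MRCA is the root), so the answer is all 8 tips in alphabetical order.

Apis, Candida, Canis, Glossina, Helarctos, Neofelis, Sorghum, Urocyon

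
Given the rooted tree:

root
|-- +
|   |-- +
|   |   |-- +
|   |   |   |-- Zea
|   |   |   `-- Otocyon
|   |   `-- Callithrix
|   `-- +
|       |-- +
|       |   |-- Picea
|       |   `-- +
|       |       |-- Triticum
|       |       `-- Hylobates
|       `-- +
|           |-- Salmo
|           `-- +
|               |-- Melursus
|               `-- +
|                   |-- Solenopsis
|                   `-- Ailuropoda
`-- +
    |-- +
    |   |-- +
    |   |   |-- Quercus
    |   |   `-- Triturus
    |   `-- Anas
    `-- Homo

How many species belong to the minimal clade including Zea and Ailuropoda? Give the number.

The MRCA of Zea and Ailuropoda is the node subtending (((Zea,Otocyon),Callithrix),((Picea,(Triticum,Hylobates)),(Salmo,(Melursus,(Solenopsis,Ailuropoda))))).
That clade contains 10 terminal taxa: Ailuropoda, Callithrix, Hylobates, Melursus, Otocyon, Picea, Salmo, Solenopsis, Triticum, Zea.

10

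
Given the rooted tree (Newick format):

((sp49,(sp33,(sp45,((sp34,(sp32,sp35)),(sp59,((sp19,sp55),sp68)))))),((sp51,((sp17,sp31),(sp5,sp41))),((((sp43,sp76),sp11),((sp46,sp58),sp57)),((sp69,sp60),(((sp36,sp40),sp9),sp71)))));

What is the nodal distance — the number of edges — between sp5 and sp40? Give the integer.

The MRCA of sp5 and sp40 is the node subtending ((sp51,((sp17,sp31),(sp5,sp41))),((((sp43,sp76),sp11),((sp46,sp58),sp57)),((sp69,sp60),(((sp36,sp40),sp9),sp71)))).
From sp5 up to that node: 4 branches. From sp40 up to the same node: 6 branches. Total: 4 + 6 = 10.

10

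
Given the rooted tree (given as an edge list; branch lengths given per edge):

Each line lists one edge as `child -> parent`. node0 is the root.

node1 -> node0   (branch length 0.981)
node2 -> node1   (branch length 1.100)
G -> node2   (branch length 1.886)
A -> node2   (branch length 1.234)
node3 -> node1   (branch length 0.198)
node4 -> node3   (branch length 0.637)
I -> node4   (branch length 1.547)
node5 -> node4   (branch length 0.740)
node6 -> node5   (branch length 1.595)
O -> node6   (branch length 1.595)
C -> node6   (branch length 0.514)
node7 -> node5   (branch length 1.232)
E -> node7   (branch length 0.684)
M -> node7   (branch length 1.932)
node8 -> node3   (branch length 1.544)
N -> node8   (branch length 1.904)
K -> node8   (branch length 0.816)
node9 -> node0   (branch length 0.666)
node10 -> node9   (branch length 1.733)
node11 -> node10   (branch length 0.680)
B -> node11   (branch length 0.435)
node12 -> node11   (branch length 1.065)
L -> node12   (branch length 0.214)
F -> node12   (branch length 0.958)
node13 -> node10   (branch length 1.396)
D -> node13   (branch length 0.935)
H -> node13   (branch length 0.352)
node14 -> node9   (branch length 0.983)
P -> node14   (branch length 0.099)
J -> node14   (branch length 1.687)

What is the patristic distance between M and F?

10.822

The path runs M → … → MRCA → … → F; the MRCA is the root of the tree.
Branch lengths along that path: 1.932 + 1.232 + 0.740 + 0.637 + 0.198 + 0.981 + 0.666 + 1.733 + 0.680 + 1.065 + 0.958 = 10.822.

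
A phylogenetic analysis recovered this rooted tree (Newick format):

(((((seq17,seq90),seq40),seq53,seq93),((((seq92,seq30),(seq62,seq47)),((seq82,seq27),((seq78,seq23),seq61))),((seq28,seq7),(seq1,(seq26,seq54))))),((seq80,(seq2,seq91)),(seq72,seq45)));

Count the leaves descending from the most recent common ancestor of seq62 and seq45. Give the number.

24

The MRCA of seq62 and seq45 is the root, so the clade is the entire tree.
That clade contains 24 terminal taxa: seq1, seq17, seq2, seq23, seq26, seq27, seq28, seq30, seq40, seq45, seq47, seq53, seq54, seq61, seq62, seq7, seq72, seq78, seq80, seq82, seq90, seq91, seq92, seq93.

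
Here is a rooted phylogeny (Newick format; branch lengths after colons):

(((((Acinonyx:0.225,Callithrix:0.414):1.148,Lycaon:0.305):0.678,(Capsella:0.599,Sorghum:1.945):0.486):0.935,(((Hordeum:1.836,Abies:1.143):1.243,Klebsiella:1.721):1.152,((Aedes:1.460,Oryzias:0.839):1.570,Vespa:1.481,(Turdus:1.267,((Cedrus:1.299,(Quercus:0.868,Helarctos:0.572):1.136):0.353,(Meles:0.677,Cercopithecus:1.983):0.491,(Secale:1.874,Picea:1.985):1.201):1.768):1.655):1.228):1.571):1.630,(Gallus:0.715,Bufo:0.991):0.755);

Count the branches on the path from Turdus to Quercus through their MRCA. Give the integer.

The MRCA of Turdus and Quercus is the node subtending (Turdus,((Cedrus,(Quercus,Helarctos)),(Meles,Cercopithecus),(Secale,Picea))).
From Turdus up to that node: 1 branch. From Quercus up to the same node: 4 branches. Total: 1 + 4 = 5.

5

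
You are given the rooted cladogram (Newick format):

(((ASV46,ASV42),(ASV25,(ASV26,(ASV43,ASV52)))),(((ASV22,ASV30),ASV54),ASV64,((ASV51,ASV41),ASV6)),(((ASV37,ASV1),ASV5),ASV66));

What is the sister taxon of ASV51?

ASV51 attaches to the tree at the node subtending (ASV51,ASV41).
The other lineage descending from that same node — the sister group — is the single tip ASV41.

ASV41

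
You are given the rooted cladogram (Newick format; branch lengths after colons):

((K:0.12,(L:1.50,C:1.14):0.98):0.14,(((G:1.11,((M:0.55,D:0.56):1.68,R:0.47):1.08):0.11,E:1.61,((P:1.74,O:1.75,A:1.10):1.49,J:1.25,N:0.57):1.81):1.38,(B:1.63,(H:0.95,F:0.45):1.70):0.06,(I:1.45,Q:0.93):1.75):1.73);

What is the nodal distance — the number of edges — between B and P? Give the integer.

The MRCA of B and P is the node subtending (((G,((M,D),R)),E,((P,O,A),J,N)),(B,(H,F)),(I,Q)).
From B up to that node: 2 branches. From P up to the same node: 4 branches. Total: 2 + 4 = 6.

6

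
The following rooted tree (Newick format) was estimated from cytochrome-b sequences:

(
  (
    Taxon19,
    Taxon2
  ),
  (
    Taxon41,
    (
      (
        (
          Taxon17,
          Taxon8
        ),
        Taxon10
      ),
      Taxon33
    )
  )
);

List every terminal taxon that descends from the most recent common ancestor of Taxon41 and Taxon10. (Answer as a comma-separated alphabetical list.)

Taxon10, Taxon17, Taxon33, Taxon41, Taxon8

Tracing Taxon41: it sits inside (Taxon41,(((Taxon17,Taxon8),Taxon10),Taxon33)).
Tracing Taxon10: it sits inside ((Taxon17,Taxon8),Taxon10).
The smallest clade enclosing both is (Taxon41,(((Taxon17,Taxon8),Taxon10),Taxon33)); the answer is its 5 terminal taxa in alphabetical order.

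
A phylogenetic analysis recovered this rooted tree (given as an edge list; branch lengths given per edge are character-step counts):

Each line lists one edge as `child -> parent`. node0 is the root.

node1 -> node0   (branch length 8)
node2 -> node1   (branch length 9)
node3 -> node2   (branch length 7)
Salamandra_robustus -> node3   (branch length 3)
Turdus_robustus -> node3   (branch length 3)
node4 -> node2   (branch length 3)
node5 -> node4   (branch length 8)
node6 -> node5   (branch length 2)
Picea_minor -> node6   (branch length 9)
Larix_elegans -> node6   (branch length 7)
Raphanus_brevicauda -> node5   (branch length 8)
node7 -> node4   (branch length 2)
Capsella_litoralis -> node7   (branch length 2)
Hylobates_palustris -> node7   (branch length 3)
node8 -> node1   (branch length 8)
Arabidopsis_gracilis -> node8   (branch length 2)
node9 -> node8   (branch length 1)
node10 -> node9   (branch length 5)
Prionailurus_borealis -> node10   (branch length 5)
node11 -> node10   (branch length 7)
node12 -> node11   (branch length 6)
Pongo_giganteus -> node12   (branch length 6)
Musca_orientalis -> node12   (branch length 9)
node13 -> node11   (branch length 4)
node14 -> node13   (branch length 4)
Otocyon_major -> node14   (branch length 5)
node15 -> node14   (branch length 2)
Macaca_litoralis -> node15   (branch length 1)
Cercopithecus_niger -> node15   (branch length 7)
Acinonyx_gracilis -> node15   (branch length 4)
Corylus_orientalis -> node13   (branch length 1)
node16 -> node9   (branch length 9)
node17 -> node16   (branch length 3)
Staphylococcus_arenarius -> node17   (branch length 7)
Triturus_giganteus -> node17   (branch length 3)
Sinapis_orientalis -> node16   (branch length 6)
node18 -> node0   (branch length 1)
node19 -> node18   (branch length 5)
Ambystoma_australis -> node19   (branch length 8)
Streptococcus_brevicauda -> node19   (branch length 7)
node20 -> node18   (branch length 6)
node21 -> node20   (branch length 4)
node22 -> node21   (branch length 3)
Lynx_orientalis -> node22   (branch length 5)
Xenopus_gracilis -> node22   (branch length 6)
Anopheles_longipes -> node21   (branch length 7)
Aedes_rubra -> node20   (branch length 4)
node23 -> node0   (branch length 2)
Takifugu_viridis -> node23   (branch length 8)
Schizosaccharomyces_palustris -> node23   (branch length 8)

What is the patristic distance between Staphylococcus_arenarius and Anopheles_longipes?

54

The path runs Staphylococcus_arenarius → … → MRCA → … → Anopheles_longipes; the MRCA is the root of the tree.
Branch lengths along that path: 7 + 3 + 9 + 1 + 8 + 8 + 1 + 6 + 4 + 7 = 54.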